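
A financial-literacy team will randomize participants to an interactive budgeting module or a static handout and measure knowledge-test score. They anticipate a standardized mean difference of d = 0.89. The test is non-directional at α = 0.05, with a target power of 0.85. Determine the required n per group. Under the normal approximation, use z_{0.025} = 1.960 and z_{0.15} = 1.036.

For two independent groups with equal n: n = 2·((z_{α/2} + z_β) / d)².
z_{α/2} + z_β = 1.960 + 1.036 = 2.996.
n = 2 × (2.996 / 0.89)² = 2 × 3.366² = 2 × 11.33 = 22.7.
Round up to the next whole participant.

n = 23 per group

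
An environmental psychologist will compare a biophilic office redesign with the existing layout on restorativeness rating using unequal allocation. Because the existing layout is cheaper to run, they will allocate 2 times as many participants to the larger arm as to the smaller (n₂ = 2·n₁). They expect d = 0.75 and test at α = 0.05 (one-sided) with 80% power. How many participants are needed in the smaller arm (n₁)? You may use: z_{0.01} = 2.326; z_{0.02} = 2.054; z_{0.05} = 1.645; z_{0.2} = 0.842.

With allocation ratio k = n₂/n₁ = 2, Var(x̄₁−x̄₂) = σ²(1/n₁ + 1/(k·n₁)) = σ²·(k+1)/(k·n₁).
So n₁ = (1 + 1/k)·((z_{α} + z_β)/d)² = 1.500 × (2.487/0.75)².
n₁ = 1.500 × 11.00 = 16.5.
Round up: n₁ = 17, giving n₂ = 2 × 17 = 34.

n₁ = 17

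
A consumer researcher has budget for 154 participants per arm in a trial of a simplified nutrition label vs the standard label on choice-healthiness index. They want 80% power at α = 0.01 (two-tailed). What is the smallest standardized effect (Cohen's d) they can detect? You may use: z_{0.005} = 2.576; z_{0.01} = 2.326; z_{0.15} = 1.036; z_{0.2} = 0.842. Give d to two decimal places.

For two independent groups of n = 154 each: d_min = (z_{α/2} + z_β)·√(2/n).
z-sum = 2.576 + 0.842 = 3.418.
d_min = 3.418 × √(2/154) = 3.418 × 0.1140 = 0.390.

d_min ≈ 0.39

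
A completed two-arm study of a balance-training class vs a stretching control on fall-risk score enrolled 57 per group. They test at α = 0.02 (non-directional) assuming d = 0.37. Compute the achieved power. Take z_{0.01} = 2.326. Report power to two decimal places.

For two equal groups, power = Φ(d·√(n/2) − z_{α/2}).
d·√(n/2) = 0.37 × √(57/2) = 0.37 × 5.339 = 1.975.
z_β = 1.975 − 2.326 = -0.351.
Power = Φ(-0.351) = 0.363.

power ≈ 0.36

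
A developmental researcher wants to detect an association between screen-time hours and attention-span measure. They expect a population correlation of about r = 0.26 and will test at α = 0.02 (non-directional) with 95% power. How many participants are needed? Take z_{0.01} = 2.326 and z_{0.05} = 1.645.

Fisher's z: C = ½·ln((1+r)/(1−r)) = ½·ln(1.7027) = 0.2661.
n = ((z_{α/2} + z_β)/C)² + 3.
(2.326 + 1.645) / 0.2661 = 3.971 / 0.2661 = 14.923.
n = 14.923² + 3 = 222.69 + 3 = 225.7.
Round up.

n = 226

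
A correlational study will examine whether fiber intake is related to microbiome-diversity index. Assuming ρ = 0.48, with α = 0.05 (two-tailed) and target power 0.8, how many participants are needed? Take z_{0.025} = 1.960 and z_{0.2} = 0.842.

Fisher's z: C = ½·ln((1+r)/(1−r)) = ½·ln(2.8462) = 0.5230.
n = ((z_{α/2} + z_β)/C)² + 3.
(1.960 + 0.842) / 0.5230 = 2.802 / 0.5230 = 5.358.
n = 5.358² + 3 = 28.70 + 3 = 31.7.
Round up.

n = 32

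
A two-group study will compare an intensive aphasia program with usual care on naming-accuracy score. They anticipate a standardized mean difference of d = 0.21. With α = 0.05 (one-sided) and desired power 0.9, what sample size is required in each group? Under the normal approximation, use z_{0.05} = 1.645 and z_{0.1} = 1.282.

n = 389 per group

For two independent groups with equal n: n = 2·((z_{α} + z_β) / d)².
z_{α} + z_β = 1.645 + 1.282 = 2.927.
n = 2 × (2.927 / 0.21)² = 2 × 13.938² = 2 × 194.27 = 388.5.
Round up to the next whole participant.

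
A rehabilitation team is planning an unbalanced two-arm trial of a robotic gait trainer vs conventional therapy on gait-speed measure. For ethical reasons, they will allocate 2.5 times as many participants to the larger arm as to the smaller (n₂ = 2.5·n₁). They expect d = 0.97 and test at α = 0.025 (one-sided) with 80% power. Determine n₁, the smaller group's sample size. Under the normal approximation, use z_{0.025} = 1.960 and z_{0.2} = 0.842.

With allocation ratio k = n₂/n₁ = 2.5, Var(x̄₁−x̄₂) = σ²(1/n₁ + 1/(k·n₁)) = σ²·(k+1)/(k·n₁).
So n₁ = (1 + 1/k)·((z_{α} + z_β)/d)² = 1.400 × (2.802/0.97)².
n₁ = 1.400 × 8.34 = 11.7.
Round up: n₁ = 12, giving n₂ = 2.5 × 12 = 30.

n₁ = 12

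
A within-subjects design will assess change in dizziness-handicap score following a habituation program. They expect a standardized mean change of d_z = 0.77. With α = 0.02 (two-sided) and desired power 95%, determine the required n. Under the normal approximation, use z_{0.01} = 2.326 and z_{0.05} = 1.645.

For a paired (one-sample on differences) test: n = ((z_{α/2} + z_β) / d)².
z_{α/2} + z_β = 2.326 + 1.645 = 3.971.
n = (3.971 / 0.77)² = 5.157² = 26.60.
Round up.

n = 27 pairs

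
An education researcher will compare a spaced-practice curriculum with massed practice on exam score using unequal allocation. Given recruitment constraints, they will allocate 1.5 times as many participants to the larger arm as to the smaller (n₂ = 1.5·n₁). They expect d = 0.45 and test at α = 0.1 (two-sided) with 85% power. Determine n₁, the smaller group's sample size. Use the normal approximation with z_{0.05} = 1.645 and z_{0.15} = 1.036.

n₁ = 60

With allocation ratio k = n₂/n₁ = 1.5, Var(x̄₁−x̄₂) = σ²(1/n₁ + 1/(k·n₁)) = σ²·(k+1)/(k·n₁).
So n₁ = (1 + 1/k)·((z_{α/2} + z_β)/d)² = 1.667 × (2.681/0.45)².
n₁ = 1.667 × 35.50 = 59.2.
Round up: n₁ = 60, giving n₂ = 1.5 × 60 = 90.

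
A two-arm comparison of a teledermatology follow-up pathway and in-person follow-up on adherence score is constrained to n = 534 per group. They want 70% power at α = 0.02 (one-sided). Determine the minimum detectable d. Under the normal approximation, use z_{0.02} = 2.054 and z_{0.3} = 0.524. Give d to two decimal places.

For two independent groups of n = 534 each: d_min = (z_{α} + z_β)·√(2/n).
z-sum = 2.054 + 0.524 = 2.578.
d_min = 2.578 × √(2/534) = 2.578 × 0.0612 = 0.158.

d_min ≈ 0.16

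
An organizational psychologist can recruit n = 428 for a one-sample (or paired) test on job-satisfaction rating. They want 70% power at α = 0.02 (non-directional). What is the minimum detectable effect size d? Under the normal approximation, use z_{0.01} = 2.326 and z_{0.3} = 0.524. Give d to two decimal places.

For a single sample (or paired design) of n = 428: d_min = (z_{α/2} + z_β)/√n.
z-sum = 2.326 + 0.524 = 2.850.
d_min = 2.850 / √428 = 2.850 / 20.688 = 0.138.

d_min ≈ 0.14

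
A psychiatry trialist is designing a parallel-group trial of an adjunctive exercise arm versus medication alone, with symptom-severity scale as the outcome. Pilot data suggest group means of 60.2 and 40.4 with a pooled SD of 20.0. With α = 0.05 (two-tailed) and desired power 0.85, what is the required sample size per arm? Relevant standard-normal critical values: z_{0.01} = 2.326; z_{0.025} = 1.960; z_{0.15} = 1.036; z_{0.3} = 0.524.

n = 19 per group

Cohen's d = |M₁ − M₂| / SD_pooled = |60.2 − 40.4| / 20.0 = 19.8 / 20.0 = 0.990.
For two independent groups with equal n: n = 2·((z_{α/2} + z_β) / d)².
z_{α/2} + z_β = 1.960 + 1.036 = 2.996.
n = 2 × (2.996 / 0.990)² = 2 × 3.026² = 2 × 9.16 = 18.3.
Round up to the next whole participant.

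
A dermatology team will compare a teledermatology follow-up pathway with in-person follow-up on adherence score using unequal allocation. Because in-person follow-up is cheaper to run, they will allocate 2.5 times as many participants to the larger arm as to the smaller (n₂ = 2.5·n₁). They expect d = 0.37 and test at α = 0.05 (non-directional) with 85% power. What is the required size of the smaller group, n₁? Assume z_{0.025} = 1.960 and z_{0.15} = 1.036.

With allocation ratio k = n₂/n₁ = 2.5, Var(x̄₁−x̄₂) = σ²(1/n₁ + 1/(k·n₁)) = σ²·(k+1)/(k·n₁).
So n₁ = (1 + 1/k)·((z_{α/2} + z_β)/d)² = 1.400 × (2.996/0.37)².
n₁ = 1.400 × 65.57 = 91.8.
Round up: n₁ = 92, giving n₂ = 2.5 × 92 = 230.

n₁ = 92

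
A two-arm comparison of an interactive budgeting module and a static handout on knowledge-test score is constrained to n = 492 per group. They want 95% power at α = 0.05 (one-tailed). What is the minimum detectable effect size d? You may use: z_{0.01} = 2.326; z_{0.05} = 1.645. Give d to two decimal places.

d_min ≈ 0.21

For two independent groups of n = 492 each: d_min = (z_{α} + z_β)·√(2/n).
z-sum = 1.645 + 1.645 = 3.290.
d_min = 3.290 × √(2/492) = 3.290 × 0.0638 = 0.210.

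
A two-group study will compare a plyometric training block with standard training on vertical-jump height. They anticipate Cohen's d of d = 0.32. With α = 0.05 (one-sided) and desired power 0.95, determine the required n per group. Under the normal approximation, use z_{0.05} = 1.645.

n = 212 per group

For two independent groups with equal n: n = 2·((z_{α} + z_β) / d)².
z_{α} + z_β = 1.645 + 1.645 = 3.290.
n = 2 × (3.290 / 0.32)² = 2 × 10.281² = 2 × 105.70 = 211.4.
Round up to the next whole participant.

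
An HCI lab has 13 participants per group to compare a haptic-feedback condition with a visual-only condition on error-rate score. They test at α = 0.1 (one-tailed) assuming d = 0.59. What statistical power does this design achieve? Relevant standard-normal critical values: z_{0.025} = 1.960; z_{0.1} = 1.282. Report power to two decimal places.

power ≈ 0.59

For two equal groups, power = Φ(d·√(n/2) − z_{α}).
d·√(n/2) = 0.59 × √(13/2) = 0.59 × 2.550 = 1.504.
z_β = 1.504 − 1.282 = 0.222.
Power = Φ(0.222) = 0.588.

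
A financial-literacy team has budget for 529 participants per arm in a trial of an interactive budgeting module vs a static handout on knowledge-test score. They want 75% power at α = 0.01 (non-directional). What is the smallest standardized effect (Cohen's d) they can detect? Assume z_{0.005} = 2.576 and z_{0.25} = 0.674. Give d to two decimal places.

d_min ≈ 0.20

For two independent groups of n = 529 each: d_min = (z_{α/2} + z_β)·√(2/n).
z-sum = 2.576 + 0.674 = 3.250.
d_min = 3.250 × √(2/529) = 3.250 × 0.0615 = 0.200.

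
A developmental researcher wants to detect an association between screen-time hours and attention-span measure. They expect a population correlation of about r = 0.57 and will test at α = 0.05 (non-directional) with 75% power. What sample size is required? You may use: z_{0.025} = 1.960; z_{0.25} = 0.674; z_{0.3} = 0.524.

n = 20

Fisher's z: C = ½·ln((1+r)/(1−r)) = ½·ln(3.6512) = 0.6475.
n = ((z_{α/2} + z_β)/C)² + 3.
(1.960 + 0.674) / 0.6475 = 2.634 / 0.6475 = 4.068.
n = 4.068² + 3 = 16.55 + 3 = 19.5.
Round up.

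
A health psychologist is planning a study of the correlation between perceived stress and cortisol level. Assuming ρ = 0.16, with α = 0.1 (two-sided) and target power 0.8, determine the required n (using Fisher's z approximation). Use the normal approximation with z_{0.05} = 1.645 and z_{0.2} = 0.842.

n = 241

Fisher's z: C = ½·ln((1+r)/(1−r)) = ½·ln(1.3810) = 0.1614.
n = ((z_{α/2} + z_β)/C)² + 3.
(1.645 + 0.842) / 0.1614 = 2.487 / 0.1614 = 15.409.
n = 15.409² + 3 = 237.43 + 3 = 240.4.
Round up.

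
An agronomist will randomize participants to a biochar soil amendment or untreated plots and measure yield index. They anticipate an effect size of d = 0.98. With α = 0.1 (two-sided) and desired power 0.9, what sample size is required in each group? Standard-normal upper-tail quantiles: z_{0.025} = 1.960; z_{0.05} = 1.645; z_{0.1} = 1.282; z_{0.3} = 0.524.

n = 18 per group

For two independent groups with equal n: n = 2·((z_{α/2} + z_β) / d)².
z_{α/2} + z_β = 1.645 + 1.282 = 2.927.
n = 2 × (2.927 / 0.98)² = 2 × 2.987² = 2 × 8.92 = 17.8.
Round up to the next whole participant.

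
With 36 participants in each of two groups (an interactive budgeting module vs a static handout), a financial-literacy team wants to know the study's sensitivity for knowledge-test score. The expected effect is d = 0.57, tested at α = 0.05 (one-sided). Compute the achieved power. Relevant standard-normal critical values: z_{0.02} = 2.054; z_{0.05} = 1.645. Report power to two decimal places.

For two equal groups, power = Φ(d·√(n/2) − z_{α}).
d·√(n/2) = 0.57 × √(36/2) = 0.57 × 4.243 = 2.418.
z_β = 2.418 − 1.645 = 0.773.
Power = Φ(0.773) = 0.780.

power ≈ 0.78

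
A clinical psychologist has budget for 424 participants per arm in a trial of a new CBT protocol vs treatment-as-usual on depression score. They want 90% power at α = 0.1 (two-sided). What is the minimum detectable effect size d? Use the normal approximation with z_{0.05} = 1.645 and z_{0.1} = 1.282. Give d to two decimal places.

For two independent groups of n = 424 each: d_min = (z_{α/2} + z_β)·√(2/n).
z-sum = 1.645 + 1.282 = 2.927.
d_min = 2.927 × √(2/424) = 2.927 × 0.0687 = 0.201.

d_min ≈ 0.20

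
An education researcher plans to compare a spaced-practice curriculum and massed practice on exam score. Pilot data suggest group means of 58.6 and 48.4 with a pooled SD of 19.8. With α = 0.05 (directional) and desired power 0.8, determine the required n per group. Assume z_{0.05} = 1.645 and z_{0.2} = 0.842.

Cohen's d = |M₁ − M₂| / SD_pooled = |58.6 − 48.4| / 19.8 = 10.2 / 19.8 = 0.515.
For two independent groups with equal n: n = 2·((z_{α} + z_β) / d)².
z_{α} + z_β = 1.645 + 0.842 = 2.487.
n = 2 × (2.487 / 0.515)² = 2 × 4.829² = 2 × 23.32 = 46.6.
Round up to the next whole participant.

n = 47 per group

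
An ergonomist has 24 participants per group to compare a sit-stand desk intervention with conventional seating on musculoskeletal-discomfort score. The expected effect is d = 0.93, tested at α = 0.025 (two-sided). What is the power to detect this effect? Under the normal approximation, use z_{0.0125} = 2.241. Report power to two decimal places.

power ≈ 0.84

For two equal groups, power = Φ(d·√(n/2) − z_{α/2}).
d·√(n/2) = 0.93 × √(24/2) = 0.93 × 3.464 = 3.222.
z_β = 3.222 − 2.241 = 0.981.
Power = Φ(0.981) = 0.837.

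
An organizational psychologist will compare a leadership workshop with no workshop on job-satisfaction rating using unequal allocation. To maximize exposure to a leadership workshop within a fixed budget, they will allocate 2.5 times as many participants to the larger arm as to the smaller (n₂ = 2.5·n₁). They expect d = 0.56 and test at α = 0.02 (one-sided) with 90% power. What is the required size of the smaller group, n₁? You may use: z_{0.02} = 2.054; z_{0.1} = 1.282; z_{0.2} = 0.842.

n₁ = 50

With allocation ratio k = n₂/n₁ = 2.5, Var(x̄₁−x̄₂) = σ²(1/n₁ + 1/(k·n₁)) = σ²·(k+1)/(k·n₁).
So n₁ = (1 + 1/k)·((z_{α} + z_β)/d)² = 1.400 × (3.336/0.56)².
n₁ = 1.400 × 35.49 = 49.7.
Round up: n₁ = 50, giving n₂ = 2.5 × 50 = 125.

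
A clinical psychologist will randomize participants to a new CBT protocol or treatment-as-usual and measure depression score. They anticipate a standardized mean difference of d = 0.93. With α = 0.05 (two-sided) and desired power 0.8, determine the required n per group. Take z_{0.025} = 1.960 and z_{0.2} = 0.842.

For two independent groups with equal n: n = 2·((z_{α/2} + z_β) / d)².
z_{α/2} + z_β = 1.960 + 0.842 = 2.802.
n = 2 × (2.802 / 0.93)² = 2 × 3.013² = 2 × 9.08 = 18.2.
Round up to the next whole participant.

n = 19 per group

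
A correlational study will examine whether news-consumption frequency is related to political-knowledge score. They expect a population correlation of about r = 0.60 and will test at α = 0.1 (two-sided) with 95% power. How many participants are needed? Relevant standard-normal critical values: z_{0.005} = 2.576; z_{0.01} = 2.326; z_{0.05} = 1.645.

Fisher's z: C = ½·ln((1+r)/(1−r)) = ½·ln(4.0000) = 0.6931.
n = ((z_{α/2} + z_β)/C)² + 3.
(1.645 + 1.645) / 0.6931 = 3.290 / 0.6931 = 4.747.
n = 4.747² + 3 = 22.53 + 3 = 25.5.
Round up.

n = 26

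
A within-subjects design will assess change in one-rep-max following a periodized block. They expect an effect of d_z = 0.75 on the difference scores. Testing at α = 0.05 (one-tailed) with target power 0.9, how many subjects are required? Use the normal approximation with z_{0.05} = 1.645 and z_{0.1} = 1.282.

n = 16 pairs

For a paired (one-sample on differences) test: n = ((z_{α} + z_β) / d)².
z_{α} + z_β = 1.645 + 1.282 = 2.927.
n = (2.927 / 0.75)² = 3.903² = 15.23.
Round up.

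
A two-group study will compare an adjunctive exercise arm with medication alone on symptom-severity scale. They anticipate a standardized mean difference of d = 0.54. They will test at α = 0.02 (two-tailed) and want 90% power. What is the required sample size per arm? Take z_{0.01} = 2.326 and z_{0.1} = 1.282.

n = 90 per group

For two independent groups with equal n: n = 2·((z_{α/2} + z_β) / d)².
z_{α/2} + z_β = 2.326 + 1.282 = 3.608.
n = 2 × (3.608 / 0.54)² = 2 × 6.681² = 2 × 44.64 = 89.3.
Round up to the next whole participant.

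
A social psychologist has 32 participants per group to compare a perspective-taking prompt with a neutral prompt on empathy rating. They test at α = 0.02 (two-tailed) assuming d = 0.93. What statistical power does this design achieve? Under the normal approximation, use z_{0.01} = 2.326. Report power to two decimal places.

For two equal groups, power = Φ(d·√(n/2) − z_{α/2}).
d·√(n/2) = 0.93 × √(32/2) = 0.93 × 4.000 = 3.720.
z_β = 3.720 − 2.326 = 1.394.
Power = Φ(1.394) = 0.918.

power ≈ 0.92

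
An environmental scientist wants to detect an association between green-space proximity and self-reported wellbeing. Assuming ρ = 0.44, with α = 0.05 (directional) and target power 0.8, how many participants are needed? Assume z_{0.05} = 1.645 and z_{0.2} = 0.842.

n = 31

Fisher's z: C = ½·ln((1+r)/(1−r)) = ½·ln(2.5714) = 0.4722.
n = ((z_{α} + z_β)/C)² + 3.
(1.645 + 0.842) / 0.4722 = 2.487 / 0.4722 = 5.267.
n = 5.267² + 3 = 27.74 + 3 = 30.7.
Round up.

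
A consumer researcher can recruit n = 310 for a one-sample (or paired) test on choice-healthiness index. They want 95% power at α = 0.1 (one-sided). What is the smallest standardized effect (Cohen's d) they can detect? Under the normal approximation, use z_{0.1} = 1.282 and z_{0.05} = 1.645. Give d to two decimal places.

For a single sample (or paired design) of n = 310: d_min = (z_{α} + z_β)/√n.
z-sum = 1.282 + 1.645 = 2.927.
d_min = 2.927 / √310 = 2.927 / 17.607 = 0.166.

d_min ≈ 0.17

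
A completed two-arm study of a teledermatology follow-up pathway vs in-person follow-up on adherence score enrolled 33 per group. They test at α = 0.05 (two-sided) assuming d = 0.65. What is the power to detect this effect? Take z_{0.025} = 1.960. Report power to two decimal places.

power ≈ 0.75

For two equal groups, power = Φ(d·√(n/2) − z_{α/2}).
d·√(n/2) = 0.65 × √(33/2) = 0.65 × 4.062 = 2.640.
z_β = 2.640 − 1.960 = 0.680.
Power = Φ(0.680) = 0.752.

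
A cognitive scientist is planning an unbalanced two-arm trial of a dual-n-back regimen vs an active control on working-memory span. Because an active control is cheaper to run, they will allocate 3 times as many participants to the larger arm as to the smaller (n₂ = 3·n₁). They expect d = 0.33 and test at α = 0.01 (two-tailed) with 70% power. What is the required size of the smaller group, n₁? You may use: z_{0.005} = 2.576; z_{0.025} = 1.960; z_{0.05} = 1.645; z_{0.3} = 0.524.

With allocation ratio k = n₂/n₁ = 3, Var(x̄₁−x̄₂) = σ²(1/n₁ + 1/(k·n₁)) = σ²·(k+1)/(k·n₁).
So n₁ = (1 + 1/k)·((z_{α/2} + z_β)/d)² = 1.333 × (3.100/0.33)².
n₁ = 1.333 × 88.25 = 117.7.
Round up: n₁ = 118, giving n₂ = 3 × 118 = 354.

n₁ = 118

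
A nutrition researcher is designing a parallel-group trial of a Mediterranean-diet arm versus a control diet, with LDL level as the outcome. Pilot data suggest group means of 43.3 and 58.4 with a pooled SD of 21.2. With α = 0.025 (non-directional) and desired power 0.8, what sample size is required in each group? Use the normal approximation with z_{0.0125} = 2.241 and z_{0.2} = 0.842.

n = 38 per group

Cohen's d = |M₁ − M₂| / SD_pooled = |43.3 − 58.4| / 21.2 = 15.1 / 21.2 = 0.712.
For two independent groups with equal n: n = 2·((z_{α/2} + z_β) / d)².
z_{α/2} + z_β = 2.241 + 0.842 = 3.083.
n = 2 × (3.083 / 0.712)² = 2 × 4.330² = 2 × 18.75 = 37.5.
Round up to the next whole participant.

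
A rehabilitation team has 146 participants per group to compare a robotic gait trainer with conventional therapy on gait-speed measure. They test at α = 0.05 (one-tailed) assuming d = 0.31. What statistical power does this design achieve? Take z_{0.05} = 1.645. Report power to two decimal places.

power ≈ 0.84

For two equal groups, power = Φ(d·√(n/2) − z_{α}).
d·√(n/2) = 0.31 × √(146/2) = 0.31 × 8.544 = 2.649.
z_β = 2.649 − 1.645 = 1.004.
Power = Φ(1.004) = 0.842.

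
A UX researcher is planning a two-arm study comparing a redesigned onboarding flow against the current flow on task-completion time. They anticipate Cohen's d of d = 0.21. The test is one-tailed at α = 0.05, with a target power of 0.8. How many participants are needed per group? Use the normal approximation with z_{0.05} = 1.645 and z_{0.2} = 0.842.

n = 281 per group

For two independent groups with equal n: n = 2·((z_{α} + z_β) / d)².
z_{α} + z_β = 1.645 + 0.842 = 2.487.
n = 2 × (2.487 / 0.21)² = 2 × 11.843² = 2 × 140.25 = 280.5.
Round up to the next whole participant.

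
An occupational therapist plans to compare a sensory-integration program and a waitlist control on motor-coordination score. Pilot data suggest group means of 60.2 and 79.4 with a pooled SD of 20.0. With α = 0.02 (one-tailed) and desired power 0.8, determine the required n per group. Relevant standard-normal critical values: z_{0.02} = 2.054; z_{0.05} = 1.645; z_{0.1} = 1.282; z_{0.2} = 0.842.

Cohen's d = |M₁ − M₂| / SD_pooled = |60.2 − 79.4| / 20.0 = 19.2 / 20.0 = 0.960.
For two independent groups with equal n: n = 2·((z_{α} + z_β) / d)².
z_{α} + z_β = 2.054 + 0.842 = 2.896.
n = 2 × (2.896 / 0.960)² = 2 × 3.017² = 2 × 9.10 = 18.2.
Round up to the next whole participant.

n = 19 per group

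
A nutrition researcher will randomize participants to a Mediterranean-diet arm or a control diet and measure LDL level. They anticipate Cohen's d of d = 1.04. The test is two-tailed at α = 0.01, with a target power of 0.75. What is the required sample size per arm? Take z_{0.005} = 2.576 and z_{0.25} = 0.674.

For two independent groups with equal n: n = 2·((z_{α/2} + z_β) / d)².
z_{α/2} + z_β = 2.576 + 0.674 = 3.250.
n = 2 × (3.250 / 1.04)² = 2 × 3.125² = 2 × 9.77 = 19.5.
Round up to the next whole participant.

n = 20 per group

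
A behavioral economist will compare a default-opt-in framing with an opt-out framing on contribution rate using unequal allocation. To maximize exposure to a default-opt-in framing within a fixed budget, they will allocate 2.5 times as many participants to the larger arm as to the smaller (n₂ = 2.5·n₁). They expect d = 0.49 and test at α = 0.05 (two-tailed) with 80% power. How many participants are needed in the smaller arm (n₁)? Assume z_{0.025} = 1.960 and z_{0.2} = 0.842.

With allocation ratio k = n₂/n₁ = 2.5, Var(x̄₁−x̄₂) = σ²(1/n₁ + 1/(k·n₁)) = σ²·(k+1)/(k·n₁).
So n₁ = (1 + 1/k)·((z_{α/2} + z_β)/d)² = 1.400 × (2.802/0.49)².
n₁ = 1.400 × 32.70 = 45.8.
Round up: n₁ = 46, giving n₂ = 2.5 × 46 = 115.

n₁ = 46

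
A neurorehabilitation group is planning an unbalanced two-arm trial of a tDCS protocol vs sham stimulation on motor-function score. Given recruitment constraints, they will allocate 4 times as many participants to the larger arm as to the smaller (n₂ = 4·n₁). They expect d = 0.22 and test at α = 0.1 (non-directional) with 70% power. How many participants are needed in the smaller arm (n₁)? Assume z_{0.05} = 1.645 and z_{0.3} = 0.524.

n₁ = 122

With allocation ratio k = n₂/n₁ = 4, Var(x̄₁−x̄₂) = σ²(1/n₁ + 1/(k·n₁)) = σ²·(k+1)/(k·n₁).
So n₁ = (1 + 1/k)·((z_{α/2} + z_β)/d)² = 1.250 × (2.169/0.22)².
n₁ = 1.250 × 97.20 = 121.5.
Round up: n₁ = 122, giving n₂ = 4 × 122 = 488.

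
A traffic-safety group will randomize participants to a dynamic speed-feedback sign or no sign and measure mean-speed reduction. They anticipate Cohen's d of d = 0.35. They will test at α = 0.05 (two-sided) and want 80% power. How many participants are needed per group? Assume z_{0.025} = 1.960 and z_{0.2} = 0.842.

n = 129 per group

For two independent groups with equal n: n = 2·((z_{α/2} + z_β) / d)².
z_{α/2} + z_β = 1.960 + 0.842 = 2.802.
n = 2 × (2.802 / 0.35)² = 2 × 8.006² = 2 × 64.09 = 128.2.
Round up to the next whole participant.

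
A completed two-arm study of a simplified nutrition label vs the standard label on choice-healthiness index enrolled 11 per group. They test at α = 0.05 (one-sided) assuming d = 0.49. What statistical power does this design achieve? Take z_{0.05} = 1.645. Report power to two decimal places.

For two equal groups, power = Φ(d·√(n/2) − z_{α}).
d·√(n/2) = 0.49 × √(11/2) = 0.49 × 2.345 = 1.149.
z_β = 1.149 − 1.645 = -0.496.
Power = Φ(-0.496) = 0.310.

power ≈ 0.31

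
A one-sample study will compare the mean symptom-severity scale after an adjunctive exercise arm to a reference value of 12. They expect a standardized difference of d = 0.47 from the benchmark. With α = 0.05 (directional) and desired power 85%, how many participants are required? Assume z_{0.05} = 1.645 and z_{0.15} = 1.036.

n = 33

For a one-sample test: n = ((z_{α} + z_β) / d)².
z_{α} + z_β = 1.645 + 1.036 = 2.681.
n = (2.681 / 0.47)² = 5.704² = 32.54.
Round up.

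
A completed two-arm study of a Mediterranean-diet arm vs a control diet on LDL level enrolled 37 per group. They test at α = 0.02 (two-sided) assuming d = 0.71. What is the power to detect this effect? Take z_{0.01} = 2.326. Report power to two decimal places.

power ≈ 0.77

For two equal groups, power = Φ(d·√(n/2) − z_{α/2}).
d·√(n/2) = 0.71 × √(37/2) = 0.71 × 4.301 = 3.054.
z_β = 3.054 − 2.326 = 0.728.
Power = Φ(0.728) = 0.767.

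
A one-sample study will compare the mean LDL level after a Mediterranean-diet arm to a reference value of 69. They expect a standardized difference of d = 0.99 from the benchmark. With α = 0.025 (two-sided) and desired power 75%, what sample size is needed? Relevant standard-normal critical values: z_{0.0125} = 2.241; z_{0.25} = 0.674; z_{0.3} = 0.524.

For a one-sample test: n = ((z_{α/2} + z_β) / d)².
z_{α/2} + z_β = 2.241 + 0.674 = 2.915.
n = (2.915 / 0.99)² = 2.944² = 8.67.
Round up.

n = 9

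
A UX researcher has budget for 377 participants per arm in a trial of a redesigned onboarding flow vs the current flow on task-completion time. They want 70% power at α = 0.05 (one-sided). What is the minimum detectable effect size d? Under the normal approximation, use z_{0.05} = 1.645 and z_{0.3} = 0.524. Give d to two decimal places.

For two independent groups of n = 377 each: d_min = (z_{α} + z_β)·√(2/n).
z-sum = 1.645 + 0.524 = 2.169.
d_min = 2.169 × √(2/377) = 2.169 × 0.0728 = 0.158.

d_min ≈ 0.16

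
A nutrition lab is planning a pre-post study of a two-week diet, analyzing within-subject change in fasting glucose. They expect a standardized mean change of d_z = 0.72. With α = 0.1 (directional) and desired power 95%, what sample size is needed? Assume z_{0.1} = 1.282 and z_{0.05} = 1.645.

For a paired (one-sample on differences) test: n = ((z_{α} + z_β) / d)².
z_{α} + z_β = 1.282 + 1.645 = 2.927.
n = (2.927 / 0.72)² = 4.065² = 16.53.
Round up.

n = 17 pairs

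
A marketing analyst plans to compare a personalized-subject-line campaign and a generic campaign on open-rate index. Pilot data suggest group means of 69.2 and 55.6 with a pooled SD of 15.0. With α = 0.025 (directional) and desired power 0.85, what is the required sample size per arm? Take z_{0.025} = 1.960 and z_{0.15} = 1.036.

Cohen's d = |M₁ − M₂| / SD_pooled = |69.2 − 55.6| / 15.0 = 13.6 / 15.0 = 0.907.
For two independent groups with equal n: n = 2·((z_{α} + z_β) / d)².
z_{α} + z_β = 1.960 + 1.036 = 2.996.
n = 2 × (2.996 / 0.907)² = 2 × 3.303² = 2 × 10.91 = 21.8.
Round up to the next whole participant.

n = 22 per group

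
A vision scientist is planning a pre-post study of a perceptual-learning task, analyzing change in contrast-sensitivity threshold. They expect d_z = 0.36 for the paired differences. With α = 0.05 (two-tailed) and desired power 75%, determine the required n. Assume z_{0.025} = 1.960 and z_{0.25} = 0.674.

n = 54 pairs

For a paired (one-sample on differences) test: n = ((z_{α/2} + z_β) / d)².
z_{α/2} + z_β = 1.960 + 0.674 = 2.634.
n = (2.634 / 0.36)² = 7.317² = 53.53.
Round up.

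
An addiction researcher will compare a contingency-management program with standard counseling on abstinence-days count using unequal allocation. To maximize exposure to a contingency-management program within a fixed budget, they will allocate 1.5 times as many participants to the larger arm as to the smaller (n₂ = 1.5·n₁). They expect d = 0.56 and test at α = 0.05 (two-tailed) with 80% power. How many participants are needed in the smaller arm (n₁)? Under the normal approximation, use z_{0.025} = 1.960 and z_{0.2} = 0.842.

With allocation ratio k = n₂/n₁ = 1.5, Var(x̄₁−x̄₂) = σ²(1/n₁ + 1/(k·n₁)) = σ²·(k+1)/(k·n₁).
So n₁ = (1 + 1/k)·((z_{α/2} + z_β)/d)² = 1.667 × (2.802/0.56)².
n₁ = 1.667 × 25.04 = 41.7.
Round up: n₁ = 42, giving n₂ = 1.5 × 42 = 63.

n₁ = 42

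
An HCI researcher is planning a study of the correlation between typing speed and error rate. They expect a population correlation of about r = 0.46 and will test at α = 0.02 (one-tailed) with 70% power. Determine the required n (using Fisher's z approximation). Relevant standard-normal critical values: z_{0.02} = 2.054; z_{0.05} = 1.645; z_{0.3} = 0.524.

Fisher's z: C = ½·ln((1+r)/(1−r)) = ½·ln(2.7037) = 0.4973.
n = ((z_{α} + z_β)/C)² + 3.
(2.054 + 0.524) / 0.4973 = 2.578 / 0.4973 = 5.184.
n = 5.184² + 3 = 26.87 + 3 = 29.9.
Round up.

n = 30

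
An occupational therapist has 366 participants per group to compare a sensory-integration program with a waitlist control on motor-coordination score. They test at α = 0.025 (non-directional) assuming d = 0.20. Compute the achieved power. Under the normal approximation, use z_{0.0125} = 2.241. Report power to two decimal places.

For two equal groups, power = Φ(d·√(n/2) − z_{α/2}).
d·√(n/2) = 0.20 × √(366/2) = 0.20 × 13.528 = 2.706.
z_β = 2.706 − 2.241 = 0.465.
Power = Φ(0.465) = 0.679.

power ≈ 0.68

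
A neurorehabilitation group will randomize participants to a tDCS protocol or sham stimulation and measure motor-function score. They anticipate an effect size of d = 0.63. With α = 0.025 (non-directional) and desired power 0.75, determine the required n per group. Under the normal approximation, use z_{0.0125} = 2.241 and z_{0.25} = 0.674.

For two independent groups with equal n: n = 2·((z_{α/2} + z_β) / d)².
z_{α/2} + z_β = 2.241 + 0.674 = 2.915.
n = 2 × (2.915 / 0.63)² = 2 × 4.627² = 2 × 21.41 = 42.8.
Round up to the next whole participant.

n = 43 per group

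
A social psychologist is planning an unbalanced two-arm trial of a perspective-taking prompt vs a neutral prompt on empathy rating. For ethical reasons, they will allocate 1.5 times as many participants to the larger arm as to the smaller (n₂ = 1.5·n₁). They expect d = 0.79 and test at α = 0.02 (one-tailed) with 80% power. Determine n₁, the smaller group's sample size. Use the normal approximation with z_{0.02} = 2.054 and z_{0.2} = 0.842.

n₁ = 23

With allocation ratio k = n₂/n₁ = 1.5, Var(x̄₁−x̄₂) = σ²(1/n₁ + 1/(k·n₁)) = σ²·(k+1)/(k·n₁).
So n₁ = (1 + 1/k)·((z_{α} + z_β)/d)² = 1.667 × (2.896/0.79)².
n₁ = 1.667 × 13.44 = 22.4.
Round up: n₁ = 23, giving n₂ = ⌈1.5 × 23⌉ = ⌈34.5⌉ = 35.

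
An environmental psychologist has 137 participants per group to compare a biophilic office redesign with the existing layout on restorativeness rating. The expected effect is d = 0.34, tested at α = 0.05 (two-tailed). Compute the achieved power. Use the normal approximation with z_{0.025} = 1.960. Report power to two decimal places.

power ≈ 0.80

For two equal groups, power = Φ(d·√(n/2) − z_{α/2}).
d·√(n/2) = 0.34 × √(137/2) = 0.34 × 8.276 = 2.814.
z_β = 2.814 − 1.960 = 0.854.
Power = Φ(0.854) = 0.803.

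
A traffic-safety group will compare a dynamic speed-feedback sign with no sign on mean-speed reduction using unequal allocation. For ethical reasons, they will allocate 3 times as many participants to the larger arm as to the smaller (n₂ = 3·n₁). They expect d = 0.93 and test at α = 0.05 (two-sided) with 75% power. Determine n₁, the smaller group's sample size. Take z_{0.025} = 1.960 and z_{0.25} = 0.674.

With allocation ratio k = n₂/n₁ = 3, Var(x̄₁−x̄₂) = σ²(1/n₁ + 1/(k·n₁)) = σ²·(k+1)/(k·n₁).
So n₁ = (1 + 1/k)·((z_{α/2} + z_β)/d)² = 1.333 × (2.634/0.93)².
n₁ = 1.333 × 8.02 = 10.7.
Round up: n₁ = 11, giving n₂ = 3 × 11 = 33.

n₁ = 11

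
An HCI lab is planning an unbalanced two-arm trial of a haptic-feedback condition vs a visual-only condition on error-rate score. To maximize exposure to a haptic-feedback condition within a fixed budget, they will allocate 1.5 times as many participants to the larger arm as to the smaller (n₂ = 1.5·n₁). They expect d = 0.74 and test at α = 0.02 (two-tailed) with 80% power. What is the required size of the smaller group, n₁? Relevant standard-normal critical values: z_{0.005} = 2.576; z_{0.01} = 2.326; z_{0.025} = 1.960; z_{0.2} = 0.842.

With allocation ratio k = n₂/n₁ = 1.5, Var(x̄₁−x̄₂) = σ²(1/n₁ + 1/(k·n₁)) = σ²·(k+1)/(k·n₁).
So n₁ = (1 + 1/k)·((z_{α/2} + z_β)/d)² = 1.667 × (3.168/0.74)².
n₁ = 1.667 × 18.33 = 30.5.
Round up: n₁ = 31, giving n₂ = ⌈1.5 × 31⌉ = ⌈46.5⌉ = 47.

n₁ = 31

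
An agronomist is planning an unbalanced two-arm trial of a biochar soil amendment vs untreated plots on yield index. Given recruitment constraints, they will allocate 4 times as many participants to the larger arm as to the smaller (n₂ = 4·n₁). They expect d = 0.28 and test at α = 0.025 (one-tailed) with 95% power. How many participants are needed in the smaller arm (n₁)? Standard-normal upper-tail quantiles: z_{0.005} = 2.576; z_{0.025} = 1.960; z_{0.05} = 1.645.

n₁ = 208

With allocation ratio k = n₂/n₁ = 4, Var(x̄₁−x̄₂) = σ²(1/n₁ + 1/(k·n₁)) = σ²·(k+1)/(k·n₁).
So n₁ = (1 + 1/k)·((z_{α} + z_β)/d)² = 1.250 × (3.605/0.28)².
n₁ = 1.250 × 165.77 = 207.2.
Round up: n₁ = 208, giving n₂ = 4 × 208 = 832.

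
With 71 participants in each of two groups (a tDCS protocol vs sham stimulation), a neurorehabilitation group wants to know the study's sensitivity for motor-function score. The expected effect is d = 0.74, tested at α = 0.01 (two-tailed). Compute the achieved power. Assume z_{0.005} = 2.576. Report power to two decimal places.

power ≈ 0.97

For two equal groups, power = Φ(d·√(n/2) − z_{α/2}).
d·√(n/2) = 0.74 × √(71/2) = 0.74 × 5.958 = 4.409.
z_β = 4.409 − 2.576 = 1.833.
Power = Φ(1.833) = 0.967.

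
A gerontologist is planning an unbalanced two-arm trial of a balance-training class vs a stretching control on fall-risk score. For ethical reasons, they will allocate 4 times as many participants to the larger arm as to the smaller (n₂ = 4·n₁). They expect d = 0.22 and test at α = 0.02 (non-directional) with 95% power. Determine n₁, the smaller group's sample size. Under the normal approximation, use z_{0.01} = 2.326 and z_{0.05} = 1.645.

n₁ = 408

With allocation ratio k = n₂/n₁ = 4, Var(x̄₁−x̄₂) = σ²(1/n₁ + 1/(k·n₁)) = σ²·(k+1)/(k·n₁).
So n₁ = (1 + 1/k)·((z_{α/2} + z_β)/d)² = 1.250 × (3.971/0.22)².
n₁ = 1.250 × 325.80 = 407.3.
Round up: n₁ = 408, giving n₂ = 4 × 408 = 1632.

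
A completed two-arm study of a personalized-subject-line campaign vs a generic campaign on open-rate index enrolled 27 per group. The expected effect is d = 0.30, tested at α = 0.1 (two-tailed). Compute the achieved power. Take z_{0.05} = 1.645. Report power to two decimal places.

For two equal groups, power = Φ(d·√(n/2) − z_{α/2}).
d·√(n/2) = 0.30 × √(27/2) = 0.30 × 3.674 = 1.102.
z_β = 1.102 − 1.645 = -0.543.
Power = Φ(-0.543) = 0.294.

power ≈ 0.29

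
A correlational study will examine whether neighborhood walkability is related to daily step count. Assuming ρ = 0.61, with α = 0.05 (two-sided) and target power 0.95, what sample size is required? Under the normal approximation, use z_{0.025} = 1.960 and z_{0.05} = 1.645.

Fisher's z: C = ½·ln((1+r)/(1−r)) = ½·ln(4.1282) = 0.7089.
n = ((z_{α/2} + z_β)/C)² + 3.
(1.960 + 1.645) / 0.7089 = 3.605 / 0.7089 = 5.085.
n = 5.085² + 3 = 25.86 + 3 = 28.9.
Round up.

n = 29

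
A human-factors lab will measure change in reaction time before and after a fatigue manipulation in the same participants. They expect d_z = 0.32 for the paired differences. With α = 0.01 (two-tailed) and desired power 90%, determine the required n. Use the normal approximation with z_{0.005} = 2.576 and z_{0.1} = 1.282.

n = 146 pairs

For a paired (one-sample on differences) test: n = ((z_{α/2} + z_β) / d)².
z_{α/2} + z_β = 2.576 + 1.282 = 3.858.
n = (3.858 / 0.32)² = 12.056² = 145.35.
Round up.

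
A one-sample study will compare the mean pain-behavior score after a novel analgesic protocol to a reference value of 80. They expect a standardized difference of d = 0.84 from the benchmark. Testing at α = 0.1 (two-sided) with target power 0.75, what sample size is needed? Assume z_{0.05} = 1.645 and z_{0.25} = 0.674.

For a one-sample test: n = ((z_{α/2} + z_β) / d)².
z_{α/2} + z_β = 1.645 + 0.674 = 2.319.
n = (2.319 / 0.84)² = 2.761² = 7.62.
Round up.

n = 8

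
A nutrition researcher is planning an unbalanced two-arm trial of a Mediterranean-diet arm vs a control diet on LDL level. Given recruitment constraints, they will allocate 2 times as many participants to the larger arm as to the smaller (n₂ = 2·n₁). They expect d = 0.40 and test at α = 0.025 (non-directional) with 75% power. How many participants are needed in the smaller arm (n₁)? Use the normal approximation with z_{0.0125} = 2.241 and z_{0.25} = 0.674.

n₁ = 80

With allocation ratio k = n₂/n₁ = 2, Var(x̄₁−x̄₂) = σ²(1/n₁ + 1/(k·n₁)) = σ²·(k+1)/(k·n₁).
So n₁ = (1 + 1/k)·((z_{α/2} + z_β)/d)² = 1.500 × (2.915/0.40)².
n₁ = 1.500 × 53.11 = 79.7.
Round up: n₁ = 80, giving n₂ = 2 × 80 = 160.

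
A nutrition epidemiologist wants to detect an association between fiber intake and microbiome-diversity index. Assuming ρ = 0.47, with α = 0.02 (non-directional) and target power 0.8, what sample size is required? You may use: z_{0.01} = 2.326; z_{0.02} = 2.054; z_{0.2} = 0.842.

Fisher's z: C = ½·ln((1+r)/(1−r)) = ½·ln(2.7736) = 0.5101.
n = ((z_{α/2} + z_β)/C)² + 3.
(2.326 + 0.842) / 0.5101 = 3.168 / 0.5101 = 6.211.
n = 6.211² + 3 = 38.57 + 3 = 41.6.
Round up.

n = 42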